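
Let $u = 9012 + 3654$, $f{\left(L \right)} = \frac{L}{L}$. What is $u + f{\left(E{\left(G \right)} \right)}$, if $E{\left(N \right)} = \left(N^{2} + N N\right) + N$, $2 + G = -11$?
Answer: $12667$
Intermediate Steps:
$G = -13$ ($G = -2 - 11 = -13$)
$E{\left(N \right)} = N + 2 N^{2}$ ($E{\left(N \right)} = \left(N^{2} + N^{2}\right) + N = 2 N^{2} + N = N + 2 N^{2}$)
$f{\left(L \right)} = 1$
$u = 12666$
$u + f{\left(E{\left(G \right)} \right)} = 12666 + 1 = 12667$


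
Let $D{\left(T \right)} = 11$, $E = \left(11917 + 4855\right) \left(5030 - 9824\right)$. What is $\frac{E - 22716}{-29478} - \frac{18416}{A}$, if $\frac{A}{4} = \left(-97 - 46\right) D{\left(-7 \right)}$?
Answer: $\frac{21108077274}{7728149} \approx 2731.3$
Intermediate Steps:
$E = -80404968$ ($E = 16772 \left(-4794\right) = -80404968$)
$A = -6292$ ($A = 4 \left(-97 - 46\right) 11 = 4 \left(\left(-143\right) 11\right) = 4 \left(-1573\right) = -6292$)
$\frac{E - 22716}{-29478} - \frac{18416}{A} = \frac{-80404968 - 22716}{-29478} - \frac{18416}{-6292} = \left(-80404968 - 22716\right) \left(- \frac{1}{29478}\right) - - \frac{4604}{1573} = \left(-80427684\right) \left(- \frac{1}{29478}\right) + \frac{4604}{1573} = \frac{13404614}{4913} + \frac{4604}{1573} = \frac{21108077274}{7728149}$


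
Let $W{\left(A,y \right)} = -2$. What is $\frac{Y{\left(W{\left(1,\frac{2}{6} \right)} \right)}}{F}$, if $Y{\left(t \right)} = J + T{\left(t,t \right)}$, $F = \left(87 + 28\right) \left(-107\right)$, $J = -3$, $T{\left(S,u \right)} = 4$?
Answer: $- \frac{1}{12305} \approx -8.1268 \cdot 10^{-5}$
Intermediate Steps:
$F = -12305$ ($F = 115 \left(-107\right) = -12305$)
$Y{\left(t \right)} = 1$ ($Y{\left(t \right)} = -3 + 4 = 1$)
$\frac{Y{\left(W{\left(1,\frac{2}{6} \right)} \right)}}{F} = 1 \frac{1}{-12305} = 1 \left(- \frac{1}{12305}\right) = - \frac{1}{12305}$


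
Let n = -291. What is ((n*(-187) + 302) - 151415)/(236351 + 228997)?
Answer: -8058/38779 ≈ -0.20779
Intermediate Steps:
((n*(-187) + 302) - 151415)/(236351 + 228997) = ((-291*(-187) + 302) - 151415)/(236351 + 228997) = ((54417 + 302) - 151415)/465348 = (54719 - 151415)*(1/465348) = -96696*1/465348 = -8058/38779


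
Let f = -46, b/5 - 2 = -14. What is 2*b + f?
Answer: -166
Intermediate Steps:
b = -60 (b = 10 + 5*(-14) = 10 - 70 = -60)
2*b + f = 2*(-60) - 46 = -120 - 46 = -166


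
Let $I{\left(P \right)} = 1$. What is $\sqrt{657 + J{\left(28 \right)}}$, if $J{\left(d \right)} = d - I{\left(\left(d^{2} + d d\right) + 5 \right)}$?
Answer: $6 \sqrt{19} \approx 26.153$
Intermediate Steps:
$J{\left(d \right)} = -1 + d$ ($J{\left(d \right)} = d - 1 = -1 + d$)
$\sqrt{657 + J{\left(28 \right)}} = \sqrt{657 + \left(-1 + 28\right)} = \sqrt{657 + 27} = \sqrt{684} = 6 \sqrt{19}$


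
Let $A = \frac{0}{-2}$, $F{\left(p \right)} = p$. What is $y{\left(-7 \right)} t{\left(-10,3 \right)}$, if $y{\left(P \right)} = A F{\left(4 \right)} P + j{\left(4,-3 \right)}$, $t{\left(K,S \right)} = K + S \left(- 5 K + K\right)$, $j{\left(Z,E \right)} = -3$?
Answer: $-330$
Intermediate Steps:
$A = 0$ ($A = 0 \left(- \frac{1}{2}\right) = 0$)
$t{\left(K,S \right)} = K - 4 K S$ ($t{\left(K,S \right)} = K + S \left(- 4 K\right) = K - 4 K S$)
$y{\left(P \right)} = -3$ ($y{\left(P \right)} = 0 \cdot 4 P - 3 = 0 P - 3 = 0 - 3 = -3$)
$y{\left(-7 \right)} t{\left(-10,3 \right)} = - 3 \left(- 10 \left(1 - 12\right)\right) = - 3 \left(\left(-10\right) \left(-11\right)\right) = \left(-3\right) 110 = -330$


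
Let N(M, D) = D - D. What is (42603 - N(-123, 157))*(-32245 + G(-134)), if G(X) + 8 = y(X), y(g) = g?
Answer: -1379783361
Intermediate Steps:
N(M, D) = 0
G(X) = -8 + X
(42603 - N(-123, 157))*(-32245 + G(-134)) = (42603 - 1*0)*(-32245 + (-8 - 134)) = (42603 + 0)*(-32245 - 142) = 42603*(-32387) = -1379783361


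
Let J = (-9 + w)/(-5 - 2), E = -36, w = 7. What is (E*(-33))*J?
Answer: 2376/7 ≈ 339.43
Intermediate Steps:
J = 2/7 (J = (-9 + 7)/(-5 - 2) = -2/(-7) = -2*(-⅐) = 2/7 ≈ 0.28571)
(E*(-33))*J = -36*(-33)*(2/7) = 1188*(2/7) = 2376/7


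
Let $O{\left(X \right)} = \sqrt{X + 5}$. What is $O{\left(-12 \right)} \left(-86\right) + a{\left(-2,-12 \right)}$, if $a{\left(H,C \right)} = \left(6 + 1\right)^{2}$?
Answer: $49 - 86 i \sqrt{7} \approx 49.0 - 227.53 i$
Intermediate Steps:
$a{\left(H,C \right)} = 49$ ($a{\left(H,C \right)} = 7^{2} = 49$)
$O{\left(X \right)} = \sqrt{5 + X}$
$O{\left(-12 \right)} \left(-86\right) + a{\left(-2,-12 \right)} = \sqrt{5 - 12} \left(-86\right) + 49 = \sqrt{-7} \left(-86\right) + 49 = i \sqrt{7} \left(-86\right) + 49 = - 86 i \sqrt{7} + 49 = 49 - 86 i \sqrt{7}$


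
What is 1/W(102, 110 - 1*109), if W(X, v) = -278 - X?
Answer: -1/380 ≈ -0.0026316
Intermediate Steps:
1/W(102, 110 - 1*109) = 1/(-278 - 1*102) = 1/(-278 - 102) = 1/(-380) = -1/380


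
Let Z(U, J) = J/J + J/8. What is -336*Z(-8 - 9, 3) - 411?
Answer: -873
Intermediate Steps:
Z(U, J) = 1 + J/8 (Z(U, J) = 1 + J*(1/8) = 1 + J/8)
-336*Z(-8 - 9, 3) - 411 = -336*(1 + (1/8)*3) - 411 = -336*(1 + 3/8) - 411 = -336*11/8 - 411 = -462 - 411 = -873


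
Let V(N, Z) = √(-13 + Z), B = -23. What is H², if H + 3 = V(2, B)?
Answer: -27 - 36*I ≈ -27.0 - 36.0*I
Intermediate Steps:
H = -3 + 6*I (H = -3 + √(-13 - 23) = -3 + √(-36) = -3 + 6*I ≈ -3.0 + 6.0*I)
H² = (-3 + 6*I)²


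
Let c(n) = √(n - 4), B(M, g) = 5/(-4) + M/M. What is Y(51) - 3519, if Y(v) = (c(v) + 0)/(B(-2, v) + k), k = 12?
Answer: -3519 + 4*√47/47 ≈ -3518.4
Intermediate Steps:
B(M, g) = -¼ (B(M, g) = 5*(-¼) + 1 = -5/4 + 1 = -¼)
c(n) = √(-4 + n)
Y(v) = 4*√(-4 + v)/47 (Y(v) = (√(-4 + v) + 0)/(-¼ + 12) = √(-4 + v)/(47/4) = √(-4 + v)*(4/47) = 4*√(-4 + v)/47)
Y(51) - 3519 = 4*√(-4 + 51)/47 - 3519 = 4*√47/47 - 3519 = -3519 + 4*√47/47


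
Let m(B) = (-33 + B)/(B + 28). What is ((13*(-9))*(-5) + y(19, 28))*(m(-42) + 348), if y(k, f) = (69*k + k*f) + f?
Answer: 6074916/7 ≈ 8.6785e+5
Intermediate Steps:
m(B) = (-33 + B)/(28 + B)
y(k, f) = f + 69*k + f*k (y(k, f) = (69*k + f*k) + f = f + 69*k + f*k)
((13*(-9))*(-5) + y(19, 28))*(m(-42) + 348) = ((13*(-9))*(-5) + (28 + 69*19 + 28*19))*((-33 - 42)/(28 - 42) + 348) = (-117*(-5) + (28 + 1311 + 532))*(-75/(-14) + 348) = (585 + 1871)*(-1/14*(-75) + 348) = 2456*(75/14 + 348) = 2456*(4947/14) = 6074916/7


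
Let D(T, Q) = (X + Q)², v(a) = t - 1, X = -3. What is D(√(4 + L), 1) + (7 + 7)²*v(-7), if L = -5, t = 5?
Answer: 788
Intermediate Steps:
v(a) = 4 (v(a) = 5 - 1 = 4)
D(T, Q) = (-3 + Q)²
D(√(4 + L), 1) + (7 + 7)²*v(-7) = (-3 + 1)² + (7 + 7)²*4 = (-2)² + 14²*4 = 4 + 196*4 = 4 + 784 = 788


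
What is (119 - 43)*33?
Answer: 2508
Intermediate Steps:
(119 - 43)*33 = 76*33 = 2508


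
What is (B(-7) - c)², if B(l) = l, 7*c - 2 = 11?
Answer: 3844/49 ≈ 78.449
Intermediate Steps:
c = 13/7 (c = 2/7 + (⅐)*11 = 2/7 + 11/7 = 13/7 ≈ 1.8571)
(B(-7) - c)² = (-7 - 1*13/7)² = (-7 - 13/7)² = (-62/7)² = 3844/49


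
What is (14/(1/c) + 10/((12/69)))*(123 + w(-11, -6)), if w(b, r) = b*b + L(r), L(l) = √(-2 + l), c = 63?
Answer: 229238 + 1879*I*√2 ≈ 2.2924e+5 + 2657.3*I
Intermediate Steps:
w(b, r) = b² + √(-2 + r) (w(b, r) = b*b + √(-2 + r) = b² + √(-2 + r))
(14/(1/c) + 10/((12/69)))*(123 + w(-11, -6)) = (14/(1/63) + 10/((12/69)))*(123 + ((-11)² + √(-2 - 6))) = (14/(1/63) + 10/((12*(1/69))))*(123 + (121 + √(-8))) = (14*63 + 10/(4/23))*(123 + (121 + 2*I*√2)) = (882 + 10*(23/4))*(244 + 2*I*√2) = (882 + 115/2)*(244 + 2*I*√2) = 1879*(244 + 2*I*√2)/2 = 229238 + 1879*I*√2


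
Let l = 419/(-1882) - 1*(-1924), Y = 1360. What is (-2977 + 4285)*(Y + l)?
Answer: 4041765126/941 ≈ 4.2952e+6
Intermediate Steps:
l = 3620549/1882 (l = 419*(-1/1882) + 1924 = -419/1882 + 1924 = 3620549/1882 ≈ 1923.8)
(-2977 + 4285)*(Y + l) = (-2977 + 4285)*(1360 + 3620549/1882) = 1308*(6180069/1882) = 4041765126/941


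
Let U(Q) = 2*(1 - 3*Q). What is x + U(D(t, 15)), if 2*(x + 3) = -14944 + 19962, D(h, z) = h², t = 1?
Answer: 2502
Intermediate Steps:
x = 2506 (x = -3 + (-14944 + 19962)/2 = -3 + (½)*5018 = -3 + 2509 = 2506)
U(Q) = 2 - 6*Q
x + U(D(t, 15)) = 2506 + (2 - 6*1²) = 2506 + (2 - 6*1) = 2506 + (2 - 6) = 2506 - 4 = 2502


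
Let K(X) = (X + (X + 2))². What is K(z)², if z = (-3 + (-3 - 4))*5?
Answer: 92236816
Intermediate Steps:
z = -50 (z = (-3 - 7)*5 = -10*5 = -50)
K(X) = (2 + 2*X)² (K(X) = (X + (2 + X))² = (2 + 2*X)²)
K(z)² = (4*(1 - 50)²)² = (4*(-49)²)² = (4*2401)² = 9604² = 92236816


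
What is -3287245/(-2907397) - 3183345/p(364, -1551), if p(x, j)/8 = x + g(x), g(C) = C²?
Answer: -1152260147473/618042824672 ≈ -1.8644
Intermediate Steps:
p(x, j) = 8*x + 8*x² (p(x, j) = 8*(x + x²) = 8*x + 8*x²)
-3287245/(-2907397) - 3183345/p(364, -1551) = -3287245/(-2907397) - 3183345*1/(2912*(1 + 364)) = -3287245*(-1/2907397) - 3183345/(8*364*365) = 3287245/2907397 - 3183345/1062880 = 3287245/2907397 - 3183345*1/1062880 = 3287245/2907397 - 636669/212576 = -1152260147473/618042824672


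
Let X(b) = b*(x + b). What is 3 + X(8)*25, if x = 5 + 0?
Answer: 2603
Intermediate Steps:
x = 5
X(b) = b*(5 + b)
3 + X(8)*25 = 3 + (8*(5 + 8))*25 = 3 + (8*13)*25 = 3 + 104*25 = 3 + 2600 = 2603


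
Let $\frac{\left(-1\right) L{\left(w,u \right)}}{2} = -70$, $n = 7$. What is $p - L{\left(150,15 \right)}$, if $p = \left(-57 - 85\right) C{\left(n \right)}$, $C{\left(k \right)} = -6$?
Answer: $712$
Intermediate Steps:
$L{\left(w,u \right)} = 140$ ($L{\left(w,u \right)} = \left(-2\right) \left(-70\right) = 140$)
$p = 852$ ($p = \left(-57 - 85\right) \left(-6\right) = \left(-142\right) \left(-6\right) = 852$)
$p - L{\left(150,15 \right)} = 852 - 140 = 712$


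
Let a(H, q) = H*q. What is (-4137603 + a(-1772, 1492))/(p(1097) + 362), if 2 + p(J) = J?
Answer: -6781427/1457 ≈ -4654.4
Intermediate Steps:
p(J) = -2 + J
(-4137603 + a(-1772, 1492))/(p(1097) + 362) = (-4137603 - 1772*1492)/((-2 + 1097) + 362) = (-4137603 - 2643824)/(1095 + 362) = -6781427/1457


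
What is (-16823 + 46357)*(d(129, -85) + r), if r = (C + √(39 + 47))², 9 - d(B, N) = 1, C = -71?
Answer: 151657090 - 4193828*√86 ≈ 1.1277e+8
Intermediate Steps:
d(B, N) = 8 (d(B, N) = 9 - 1*1 = 9 - 1 = 8)
r = (-71 + √86)² (r = (-71 + √(39 + 47))² = (-71 + √86)² ≈ 3810.1)
(-16823 + 46357)*(d(129, -85) + r) = (-16823 + 46357)*(8 + (71 - √86)²) = 29534*(8 + (71 - √86)²) = 236272 + 29534*(71 - √86)²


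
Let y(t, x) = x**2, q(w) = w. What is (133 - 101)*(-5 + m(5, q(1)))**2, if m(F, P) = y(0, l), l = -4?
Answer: 3872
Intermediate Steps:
m(F, P) = 16 (m(F, P) = (-4)**2 = 16)
(133 - 101)*(-5 + m(5, q(1)))**2 = (133 - 101)*(-5 + 16)**2 = 32*11**2 = 32*121 = 3872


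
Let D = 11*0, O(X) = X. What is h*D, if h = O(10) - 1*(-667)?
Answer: 0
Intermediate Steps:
D = 0
h = 677 (h = 10 - 1*(-667) = 10 + 667 = 677)
h*D = 677*0 = 0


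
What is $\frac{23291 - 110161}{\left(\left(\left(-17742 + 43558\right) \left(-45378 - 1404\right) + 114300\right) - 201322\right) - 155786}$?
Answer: $\frac{8687}{120796692} \approx 7.1914 \cdot 10^{-5}$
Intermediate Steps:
$\frac{23291 - 110161}{\left(\left(\left(-17742 + 43558\right) \left(-45378 - 1404\right) + 114300\right) - 201322\right) - 155786} = - \frac{86870}{\left(\left(25816 \left(-45378 - 1404\right) + 114300\right) - 201322\right) - 155786} = - \frac{86870}{\left(\left(25816 \left(-46782\right) + 114300\right) - 201322\right) - 155786} = - \frac{86870}{\left(\left(-1207724112 + 114300\right) - 201322\right) - 155786} = - \frac{86870}{\left(-1207609812 - 201322\right) - 155786} = - \frac{86870}{-1207811134 - 155786} = - \frac{86870}{-1207966920} = \left(-86870\right) \left(- \frac{1}{1207966920}\right) = \frac{8687}{120796692}$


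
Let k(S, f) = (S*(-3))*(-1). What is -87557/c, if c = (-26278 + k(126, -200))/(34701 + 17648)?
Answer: 4583521393/25900 ≈ 1.7697e+5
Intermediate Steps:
k(S, f) = 3*S (k(S, f) = -3*S*(-1) = 3*S)
c = -25900/52349 (c = (-26278 + 3*126)/(34701 + 17648) = (-26278 + 378)/52349 = -25900*1/52349 = -25900/52349 ≈ -0.49476)
-87557/c = -87557/(-25900/52349) = -87557*(-52349)/25900 = -1*(-4583521393/25900) = 4583521393/25900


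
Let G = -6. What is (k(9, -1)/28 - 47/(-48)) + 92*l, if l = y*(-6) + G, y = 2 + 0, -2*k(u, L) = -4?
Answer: -556063/336 ≈ -1654.9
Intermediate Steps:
k(u, L) = 2 (k(u, L) = -½*(-4) = 2)
y = 2
l = -18 (l = 2*(-6) - 6 = -12 - 6 = -18)
(k(9, -1)/28 - 47/(-48)) + 92*l = (2/28 - 47/(-48)) + 92*(-18) = (2*(1/28) - 47*(-1/48)) - 1656 = (1/14 + 47/48) - 1656 = 353/336 - 1656 = -556063/336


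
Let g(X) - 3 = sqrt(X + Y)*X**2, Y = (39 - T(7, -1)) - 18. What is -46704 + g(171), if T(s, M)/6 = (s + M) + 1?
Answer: -46701 + 146205*sqrt(6) ≈ 3.1143e+5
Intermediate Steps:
T(s, M) = 6 + 6*M + 6*s (T(s, M) = 6*((s + M) + 1) = 6*((M + s) + 1) = 6*(1 + M + s) = 6 + 6*M + 6*s)
Y = -21 (Y = (39 - (6 + 6*(-1) + 6*7)) - 18 = (39 - (6 - 6 + 42)) - 18 = (39 - 1*42) - 18 = (39 - 42) - 18 = -3 - 18 = -21)
g(X) = 3 + X**2*sqrt(-21 + X) (g(X) = 3 + sqrt(X - 21)*X**2 = 3 + sqrt(-21 + X)*X**2 = 3 + X**2*sqrt(-21 + X))
-46704 + g(171) = -46704 + (3 + 171**2*sqrt(-21 + 171)) = -46704 + (3 + 29241*sqrt(150)) = -46704 + (3 + 29241*(5*sqrt(6))) = -46704 + (3 + 146205*sqrt(6)) = -46701 + 146205*sqrt(6)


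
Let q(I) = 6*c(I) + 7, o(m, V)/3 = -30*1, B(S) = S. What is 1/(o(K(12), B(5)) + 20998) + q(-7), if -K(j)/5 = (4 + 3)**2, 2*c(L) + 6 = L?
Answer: -669055/20908 ≈ -32.000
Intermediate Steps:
c(L) = -3 + L/2
K(j) = -245 (K(j) = -5*(4 + 3)**2 = -5*7**2 = -5*49 = -245)
o(m, V) = -90 (o(m, V) = 3*(-30*1) = 3*(-30) = -90)
q(I) = -11 + 3*I (q(I) = 6*(-3 + I/2) + 7 = (-18 + 3*I) + 7 = -11 + 3*I)
1/(o(K(12), B(5)) + 20998) + q(-7) = 1/(-90 + 20998) + (-11 + 3*(-7)) = 1/20908 + (-11 - 21) = 1/20908 - 32 = -669055/20908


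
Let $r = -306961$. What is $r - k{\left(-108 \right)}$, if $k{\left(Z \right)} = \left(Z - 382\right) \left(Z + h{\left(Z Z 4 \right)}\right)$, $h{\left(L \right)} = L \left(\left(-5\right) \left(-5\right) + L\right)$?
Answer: $1067194520759$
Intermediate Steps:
$h{\left(L \right)} = L \left(25 + L\right)$
$k{\left(Z \right)} = \left(-382 + Z\right) \left(Z + 4 Z^{2} \left(25 + 4 Z^{2}\right)\right)$ ($k{\left(Z \right)} = \left(Z - 382\right) \left(Z + Z Z 4 \left(25 + Z Z 4\right)\right) = \left(-382 + Z\right) \left(Z + Z^{2} \cdot 4 \left(25 + Z^{2} \cdot 4\right)\right) = \left(-382 + Z\right) \left(Z + 4 Z^{2} \left(25 + 4 Z^{2}\right)\right)$)
$r - k{\left(-108 \right)} = -306961 - - 108 \left(-382 - -4125492 - 6112 \left(-108\right)^{3} + 16 \left(-108\right)^{4} + 100 \left(-108\right)^{2}\right) = -306961 - - 108 \left(-382 + 4125492 - -7699359744 + 16 \cdot 136048896 + 100 \cdot 11664\right) = -306961 - - 108 \left(-382 + 4125492 + 7699359744 + 2176782336 + 1166400\right) = -306961 - \left(-108\right) 9881433590 = -306961 - -1067194827720 = -306961 + 1067194827720 = 1067194520759$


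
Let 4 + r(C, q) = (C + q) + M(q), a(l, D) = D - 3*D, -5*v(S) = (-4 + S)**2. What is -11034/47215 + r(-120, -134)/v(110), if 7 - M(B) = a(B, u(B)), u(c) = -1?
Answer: -64251049/530507740 ≈ -0.12111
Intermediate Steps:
v(S) = -(-4 + S)**2/5
a(l, D) = -2*D
M(B) = 5 (M(B) = 7 - (-2)*(-1) = 7 - 1*2 = 7 - 2 = 5)
r(C, q) = 1 + C + q (r(C, q) = -4 + ((C + q) + 5) = -4 + (5 + C + q) = 1 + C + q)
-11034/47215 + r(-120, -134)/v(110) = -11034/47215 + (1 - 120 - 134)/((-(-4 + 110)**2/5)) = -11034*1/47215 - 253/((-1/5*106**2)) = -11034/47215 - 253/((-1/5*11236)) = -11034/47215 - 253/(-11236/5) = -11034/47215 - 253*(-5/11236) = -11034/47215 + 1265/11236 = -64251049/530507740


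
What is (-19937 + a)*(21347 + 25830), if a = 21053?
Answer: 52649532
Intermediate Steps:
(-19937 + a)*(21347 + 25830) = (-19937 + 21053)*(21347 + 25830) = 1116*47177 = 52649532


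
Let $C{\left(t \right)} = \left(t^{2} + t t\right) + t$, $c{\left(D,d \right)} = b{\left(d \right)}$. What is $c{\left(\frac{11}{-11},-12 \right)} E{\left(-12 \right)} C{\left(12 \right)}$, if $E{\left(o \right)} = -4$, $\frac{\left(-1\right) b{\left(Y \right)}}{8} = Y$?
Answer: $-115200$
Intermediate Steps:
$b{\left(Y \right)} = - 8 Y$
$c{\left(D,d \right)} = - 8 d$
$C{\left(t \right)} = t + 2 t^{2}$ ($C{\left(t \right)} = \left(t^{2} + t^{2}\right) + t = 2 t^{2} + t = t + 2 t^{2}$)
$c{\left(\frac{11}{-11},-12 \right)} E{\left(-12 \right)} C{\left(12 \right)} = \left(-8\right) \left(-12\right) \left(-4\right) 12 \left(1 + 2 \cdot 12\right) = 96 \left(-4\right) 12 \left(1 + 24\right) = - 384 \cdot 12 \cdot 25 = \left(-384\right) 300 = -115200$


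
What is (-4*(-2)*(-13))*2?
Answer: -208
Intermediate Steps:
(-4*(-2)*(-13))*2 = (8*(-13))*2 = -104*2 = -208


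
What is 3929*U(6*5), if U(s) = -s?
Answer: -117870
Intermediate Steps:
3929*U(6*5) = 3929*(-6*5) = 3929*(-1*30) = 3929*(-30) = -117870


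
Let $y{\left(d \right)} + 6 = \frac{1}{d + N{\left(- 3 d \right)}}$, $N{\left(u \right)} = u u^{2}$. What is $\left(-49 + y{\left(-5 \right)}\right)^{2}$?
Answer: $\frac{34354251801}{11356900} \approx 3025.0$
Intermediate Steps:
$N{\left(u \right)} = u^{3}$
$y{\left(d \right)} = -6 + \frac{1}{d - 27 d^{3}}$ ($y{\left(d \right)} = -6 + \frac{1}{d + \left(- 3 d\right)^{3}} = -6 + \frac{1}{d - 27 d^{3}}$)
$\left(-49 + y{\left(-5 \right)}\right)^{2} = \left(-49 + \frac{-1 - 162 \left(-5\right)^{3} + 6 \left(-5\right)}{\left(-1\right) \left(-5\right) + 27 \left(-5\right)^{3}}\right)^{2} = \left(-49 + \frac{-1 - -20250 - 30}{5 + 27 \left(-125\right)}\right)^{2} = \left(-49 + \frac{-1 + 20250 - 30}{5 - 3375}\right)^{2} = \left(-49 + \frac{1}{-3370} \cdot 20219\right)^{2} = \left(-49 - \frac{20219}{3370}\right)^{2} = \left(- \frac{185349}{3370}\right)^{2} = \frac{34354251801}{11356900}$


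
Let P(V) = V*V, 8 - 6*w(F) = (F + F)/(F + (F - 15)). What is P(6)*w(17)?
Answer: 708/19 ≈ 37.263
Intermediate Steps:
w(F) = 4/3 - F/(3*(-15 + 2*F)) (w(F) = 4/3 - (F + F)/(6*(F + (F - 15))) = 4/3 - 2*F/(6*(F + (-15 + F))) = 4/3 - 2*F/(6*(-15 + 2*F)) = 4/3 - F/(3*(-15 + 2*F)))
P(V) = V²
P(6)*w(17) = 6²*((-60 + 7*17)/(3*(-15 + 2*17))) = 36*((-60 + 119)/(3*(-15 + 34))) = 36*((⅓)*59/19) = 36*((⅓)*(1/19)*59) = 36*(59/57) = 708/19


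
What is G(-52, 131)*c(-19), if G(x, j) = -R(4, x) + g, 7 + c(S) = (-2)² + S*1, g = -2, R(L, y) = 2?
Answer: 88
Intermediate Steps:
c(S) = -3 + S (c(S) = -7 + ((-2)² + S*1) = -7 + (4 + S) = -3 + S)
G(x, j) = -4 (G(x, j) = -1*2 - 2 = -2 - 2 = -4)
G(-52, 131)*c(-19) = -4*(-3 - 19) = -4*(-22) = 88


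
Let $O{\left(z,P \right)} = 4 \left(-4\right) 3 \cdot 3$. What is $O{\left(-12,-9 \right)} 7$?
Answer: $-1008$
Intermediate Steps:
$O{\left(z,P \right)} = -144$ ($O{\left(z,P \right)} = \left(-16\right) 9 = -144$)
$O{\left(-12,-9 \right)} 7 = \left(-144\right) 7 = -1008$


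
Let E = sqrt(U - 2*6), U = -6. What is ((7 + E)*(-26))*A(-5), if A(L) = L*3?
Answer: 2730 + 1170*I*sqrt(2) ≈ 2730.0 + 1654.6*I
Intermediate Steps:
E = 3*I*sqrt(2) (E = sqrt(-6 - 2*6) = sqrt(-6 - 12) = sqrt(-18) = 3*I*sqrt(2) ≈ 4.2426*I)
A(L) = 3*L
((7 + E)*(-26))*A(-5) = ((7 + 3*I*sqrt(2))*(-26))*(3*(-5)) = (-182 - 78*I*sqrt(2))*(-15) = 2730 + 1170*I*sqrt(2)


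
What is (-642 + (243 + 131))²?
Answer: 71824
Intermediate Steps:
(-642 + (243 + 131))² = (-642 + 374)² = (-268)² = 71824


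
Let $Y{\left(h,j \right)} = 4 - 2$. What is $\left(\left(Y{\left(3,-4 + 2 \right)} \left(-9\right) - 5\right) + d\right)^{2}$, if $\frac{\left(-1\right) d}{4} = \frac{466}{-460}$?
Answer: $\frac{4748041}{13225} \approx 359.02$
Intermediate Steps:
$Y{\left(h,j \right)} = 2$ ($Y{\left(h,j \right)} = 4 - 2 = 2$)
$d = \frac{466}{115}$ ($d = - 4 \frac{466}{-460} = - 4 \cdot 466 \left(- \frac{1}{460}\right) = \left(-4\right) \left(- \frac{233}{230}\right) = \frac{466}{115} \approx 4.0522$)
$\left(\left(Y{\left(3,-4 + 2 \right)} \left(-9\right) - 5\right) + d\right)^{2} = \left(\left(2 \left(-9\right) - 5\right) + \frac{466}{115}\right)^{2} = \left(\left(-18 - 5\right) + \frac{466}{115}\right)^{2} = \left(-23 + \frac{466}{115}\right)^{2} = \left(- \frac{2179}{115}\right)^{2} = \frac{4748041}{13225}$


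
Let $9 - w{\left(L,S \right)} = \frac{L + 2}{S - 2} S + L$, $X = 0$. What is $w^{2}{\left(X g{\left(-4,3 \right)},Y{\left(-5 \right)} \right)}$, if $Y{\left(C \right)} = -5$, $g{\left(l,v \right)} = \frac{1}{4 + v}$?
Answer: $\frac{2809}{49} \approx 57.327$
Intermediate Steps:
$w{\left(L,S \right)} = 9 - L - \frac{S \left(2 + L\right)}{-2 + S}$ ($w{\left(L,S \right)} = 9 - \left(\frac{L + 2}{S - 2} S + L\right) = 9 - \left(\frac{2 + L}{-2 + S} S + L\right) = 9 - \left(\frac{S \left(2 + L\right)}{-2 + S} + L\right) = 9 - \left(L + \frac{S \left(2 + L\right)}{-2 + S}\right) = 9 - L - \frac{S \left(2 + L\right)}{-2 + S}$)
$w^{2}{\left(X g{\left(-4,3 \right)},Y{\left(-5 \right)} \right)} = \left(\frac{-18 + 2 \frac{0}{4 + 3} + 7 \left(-5\right) - 2 \frac{0}{4 + 3} \left(-5\right)}{-2 - 5}\right)^{2} = \left(\frac{-18 + 2 \cdot \frac{0}{7} - 35 - 2 \cdot \frac{0}{7} \left(-5\right)}{-7}\right)^{2} = \left(- \frac{-18 + 2 \cdot 0 \cdot \frac{1}{7} - 35 - 2 \cdot 0 \cdot \frac{1}{7} \left(-5\right)}{7}\right)^{2} = \left(- \frac{-18 + 2 \cdot 0 - 35 - 0 \left(-5\right)}{7}\right)^{2} = \left(- \frac{-18 + 0 - 35 + 0}{7}\right)^{2} = \left(\left(- \frac{1}{7}\right) \left(-53\right)\right)^{2} = \left(\frac{53}{7}\right)^{2} = \frac{2809}{49}$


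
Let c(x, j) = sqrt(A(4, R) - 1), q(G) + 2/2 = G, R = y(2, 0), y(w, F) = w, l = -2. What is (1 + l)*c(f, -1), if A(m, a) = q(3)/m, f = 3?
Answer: -I*sqrt(2)/2 ≈ -0.70711*I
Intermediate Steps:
R = 2
q(G) = -1 + G
A(m, a) = 2/m (A(m, a) = (-1 + 3)/m = 2/m)
c(x, j) = I*sqrt(2)/2 (c(x, j) = sqrt(2/4 - 1) = sqrt(2*(1/4) - 1) = sqrt(1/2 - 1) = sqrt(-1/2) = I*sqrt(2)/2)
(1 + l)*c(f, -1) = (1 - 2)*(I*sqrt(2)/2) = -I*sqrt(2)/2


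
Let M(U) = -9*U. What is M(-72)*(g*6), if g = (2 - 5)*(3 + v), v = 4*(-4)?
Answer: 151632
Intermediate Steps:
v = -16
g = 39 (g = (2 - 5)*(3 - 16) = -3*(-13) = 39)
M(-72)*(g*6) = (-9*(-72))*(39*6) = 648*234 = 151632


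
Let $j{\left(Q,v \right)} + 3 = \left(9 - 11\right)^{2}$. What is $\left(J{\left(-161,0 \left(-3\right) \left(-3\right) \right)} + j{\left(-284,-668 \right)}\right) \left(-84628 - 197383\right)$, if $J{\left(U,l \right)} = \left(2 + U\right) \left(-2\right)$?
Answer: $-89961509$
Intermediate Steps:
$j{\left(Q,v \right)} = 1$ ($j{\left(Q,v \right)} = -3 + \left(9 - 11\right)^{2} = -3 + \left(-2\right)^{2} = -3 + 4 = 1$)
$J{\left(U,l \right)} = -4 - 2 U$
$\left(J{\left(-161,0 \left(-3\right) \left(-3\right) \right)} + j{\left(-284,-668 \right)}\right) \left(-84628 - 197383\right) = \left(\left(-4 - -322\right) + 1\right) \left(-84628 - 197383\right) = \left(\left(-4 + 322\right) + 1\right) \left(-282011\right) = \left(318 + 1\right) \left(-282011\right) = 319 \left(-282011\right) = -89961509$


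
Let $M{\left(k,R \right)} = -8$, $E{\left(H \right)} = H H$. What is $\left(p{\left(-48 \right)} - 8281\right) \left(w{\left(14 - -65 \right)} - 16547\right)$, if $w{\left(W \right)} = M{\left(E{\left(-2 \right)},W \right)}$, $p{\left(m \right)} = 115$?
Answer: $135188130$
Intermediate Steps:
$E{\left(H \right)} = H^{2}$
$w{\left(W \right)} = -8$
$\left(p{\left(-48 \right)} - 8281\right) \left(w{\left(14 - -65 \right)} - 16547\right) = \left(115 - 8281\right) \left(-8 - 16547\right) = \left(-8166\right) \left(-16555\right) = 135188130$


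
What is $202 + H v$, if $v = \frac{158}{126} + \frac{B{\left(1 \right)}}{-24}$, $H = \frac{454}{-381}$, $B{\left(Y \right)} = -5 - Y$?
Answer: $\frac{9611179}{48006} \approx 200.21$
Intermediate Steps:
$H = - \frac{454}{381}$ ($H = 454 \left(- \frac{1}{381}\right) = - \frac{454}{381} \approx -1.1916$)
$v = \frac{379}{252}$ ($v = \frac{158}{126} + \frac{-5 - 1}{-24} = 158 \cdot \frac{1}{126} + \left(-5 - 1\right) \left(- \frac{1}{24}\right) = \frac{79}{63} - - \frac{1}{4} = \frac{79}{63} + \frac{1}{4} = \frac{379}{252} \approx 1.504$)
$202 + H v = 202 - \frac{86033}{48006} = \frac{9611179}{48006}$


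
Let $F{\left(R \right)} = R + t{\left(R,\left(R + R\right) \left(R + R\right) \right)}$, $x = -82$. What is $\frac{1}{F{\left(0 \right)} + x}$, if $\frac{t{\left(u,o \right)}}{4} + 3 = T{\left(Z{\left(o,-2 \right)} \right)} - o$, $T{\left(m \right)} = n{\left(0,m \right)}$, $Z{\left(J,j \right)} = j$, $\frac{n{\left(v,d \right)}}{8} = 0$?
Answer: $- \frac{1}{94} \approx -0.010638$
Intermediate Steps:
$n{\left(v,d \right)} = 0$ ($n{\left(v,d \right)} = 8 \cdot 0 = 0$)
$T{\left(m \right)} = 0$
$t{\left(u,o \right)} = -12 - 4 o$ ($t{\left(u,o \right)} = -12 + 4 \left(0 - o\right) = -12 + 4 \left(- o\right) = -12 - 4 o$)
$F{\left(R \right)} = -12 + R - 16 R^{2}$ ($F{\left(R \right)} = R - \left(12 + 4 \left(R + R\right) \left(R + R\right)\right) = R - \left(12 + 4 \cdot 2 R 2 R\right) = R - \left(12 + 4 \cdot 4 R^{2}\right) = R - \left(12 + 16 R^{2}\right) = -12 + R - 16 R^{2}$)
$\frac{1}{F{\left(0 \right)} + x} = \frac{1}{\left(-12 + 0 - 16 \cdot 0^{2}\right) - 82} = \frac{1}{\left(-12 + 0 - 0\right) - 82} = \frac{1}{\left(-12 + 0 + 0\right) - 82} = \frac{1}{-12 - 82} = \frac{1}{-94} = - \frac{1}{94}$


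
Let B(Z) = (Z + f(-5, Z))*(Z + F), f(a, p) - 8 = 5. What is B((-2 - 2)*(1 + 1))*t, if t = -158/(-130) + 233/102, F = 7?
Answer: -23203/1326 ≈ -17.499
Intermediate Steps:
f(a, p) = 13 (f(a, p) = 8 + 5 = 13)
t = 23203/6630 (t = -158*(-1/130) + 233*(1/102) = 79/65 + 233/102 = 23203/6630 ≈ 3.4997)
B(Z) = (7 + Z)*(13 + Z) (B(Z) = (Z + 13)*(Z + 7) = (13 + Z)*(7 + Z) = (7 + Z)*(13 + Z))
B((-2 - 2)*(1 + 1))*t = (91 + ((-2 - 2)*(1 + 1))**2 + 20*((-2 - 2)*(1 + 1)))*(23203/6630) = (91 + (-4*2)**2 + 20*(-4*2))*(23203/6630) = (91 + (-8)**2 + 20*(-8))*(23203/6630) = (91 + 64 - 160)*(23203/6630) = -5*23203/6630 = -23203/1326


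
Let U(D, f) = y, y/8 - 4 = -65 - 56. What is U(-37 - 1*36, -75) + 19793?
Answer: 18857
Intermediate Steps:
y = -936 (y = 32 + 8*(-65 - 56) = 32 + 8*(-121) = 32 - 968 = -936)
U(D, f) = -936
U(-37 - 1*36, -75) + 19793 = -936 + 19793 = 18857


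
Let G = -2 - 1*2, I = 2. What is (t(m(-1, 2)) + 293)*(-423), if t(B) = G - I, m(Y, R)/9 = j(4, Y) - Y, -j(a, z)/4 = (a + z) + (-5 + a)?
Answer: -121401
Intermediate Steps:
G = -4 (G = -2 - 2 = -4)
j(a, z) = 20 - 8*a - 4*z (j(a, z) = -4*((a + z) + (-5 + a)) = -4*(-5 + z + 2*a) = 20 - 8*a - 4*z)
m(Y, R) = -108 - 45*Y (m(Y, R) = 9*((20 - 8*4 - 4*Y) - Y) = 9*((20 - 32 - 4*Y) - Y) = 9*((-12 - 4*Y) - Y) = 9*(-12 - 5*Y) = -108 - 45*Y)
t(B) = -6 (t(B) = -4 - 1*2 = -4 - 2 = -6)
(t(m(-1, 2)) + 293)*(-423) = (-6 + 293)*(-423) = 287*(-423) = -121401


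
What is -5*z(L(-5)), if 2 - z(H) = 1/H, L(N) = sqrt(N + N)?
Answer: -10 - I*sqrt(10)/2 ≈ -10.0 - 1.5811*I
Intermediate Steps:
L(N) = sqrt(2)*sqrt(N) (L(N) = sqrt(2*N) = sqrt(2)*sqrt(N))
z(H) = 2 - 1/H
-5*z(L(-5)) = -5*(2 - 1/(sqrt(2)*sqrt(-5))) = -5*(2 - 1/(sqrt(2)*(I*sqrt(5)))) = -5*(2 - 1/(I*sqrt(10))) = -5*(2 - (-1)*I*sqrt(10)/10) = -5*(2 + I*sqrt(10)/10) = -10 - I*sqrt(10)/2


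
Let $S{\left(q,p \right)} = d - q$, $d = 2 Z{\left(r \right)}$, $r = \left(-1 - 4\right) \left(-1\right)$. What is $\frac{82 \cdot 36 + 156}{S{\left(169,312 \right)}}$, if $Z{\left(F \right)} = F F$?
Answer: $- \frac{444}{17} \approx -26.118$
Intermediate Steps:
$r = 5$ ($r = \left(-5\right) \left(-1\right) = 5$)
$Z{\left(F \right)} = F^{2}$
$d = 50$ ($d = 2 \cdot 5^{2} = 2 \cdot 25 = 50$)
$S{\left(q,p \right)} = 50 - q$
$\frac{82 \cdot 36 + 156}{S{\left(169,312 \right)}} = \frac{82 \cdot 36 + 156}{50 - 169} = \frac{2952 + 156}{50 - 169} = \frac{3108}{-119} = 3108 \left(- \frac{1}{119}\right) = - \frac{444}{17}$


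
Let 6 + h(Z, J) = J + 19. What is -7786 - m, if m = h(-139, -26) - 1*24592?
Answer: 16819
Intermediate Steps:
h(Z, J) = 13 + J (h(Z, J) = -6 + (J + 19) = -6 + (19 + J) = 13 + J)
m = -24605 (m = (13 - 26) - 1*24592 = -13 - 24592 = -24605)
-7786 - m = -7786 - 1*(-24605) = -7786 + 24605 = 16819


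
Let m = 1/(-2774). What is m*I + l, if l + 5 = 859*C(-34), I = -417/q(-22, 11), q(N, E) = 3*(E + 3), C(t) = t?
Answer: -1134438257/38836 ≈ -29211.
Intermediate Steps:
q(N, E) = 9 + 3*E (q(N, E) = 3*(3 + E) = 9 + 3*E)
I = -139/14 (I = -417/(9 + 3*11) = -417/(9 + 33) = -417/42 = -417*1/42 = -139/14 ≈ -9.9286)
m = -1/2774 ≈ -0.00036049
l = -29211 (l = -5 + 859*(-34) = -5 - 29206 = -29211)
m*I + l = -1/2774*(-139/14) - 29211 = 139/38836 - 29211 = -1134438257/38836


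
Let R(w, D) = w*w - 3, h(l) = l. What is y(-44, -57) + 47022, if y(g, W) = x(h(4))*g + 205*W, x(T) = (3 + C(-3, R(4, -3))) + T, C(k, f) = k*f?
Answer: 36745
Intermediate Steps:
R(w, D) = -3 + w² (R(w, D) = w² - 3 = -3 + w²)
C(k, f) = f*k
x(T) = -36 + T (x(T) = (3 + (-3 + 4²)*(-3)) + T = (3 + (-3 + 16)*(-3)) + T = (3 + 13*(-3)) + T = (3 - 39) + T = -36 + T)
y(g, W) = -32*g + 205*W (y(g, W) = (-36 + 4)*g + 205*W = -32*g + 205*W)
y(-44, -57) + 47022 = (-32*(-44) + 205*(-57)) + 47022 = (1408 - 11685) + 47022 = -10277 + 47022 = 36745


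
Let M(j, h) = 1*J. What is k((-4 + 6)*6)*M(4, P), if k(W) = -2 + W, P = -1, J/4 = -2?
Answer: -80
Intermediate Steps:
J = -8 (J = 4*(-2) = -8)
M(j, h) = -8 (M(j, h) = 1*(-8) = -8)
k((-4 + 6)*6)*M(4, P) = (-2 + (-4 + 6)*6)*(-8) = (-2 + 2*6)*(-8) = (-2 + 12)*(-8) = 10*(-8) = -80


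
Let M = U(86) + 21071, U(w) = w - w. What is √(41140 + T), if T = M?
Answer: √62211 ≈ 249.42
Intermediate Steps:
U(w) = 0
M = 21071 (M = 0 + 21071 = 21071)
T = 21071
√(41140 + T) = √(41140 + 21071) = √62211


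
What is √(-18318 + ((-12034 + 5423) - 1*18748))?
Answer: 3*I*√4853 ≈ 208.99*I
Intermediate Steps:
√(-18318 + ((-12034 + 5423) - 1*18748)) = √(-18318 + (-6611 - 18748)) = √(-18318 - 25359) = √(-43677) = 3*I*√4853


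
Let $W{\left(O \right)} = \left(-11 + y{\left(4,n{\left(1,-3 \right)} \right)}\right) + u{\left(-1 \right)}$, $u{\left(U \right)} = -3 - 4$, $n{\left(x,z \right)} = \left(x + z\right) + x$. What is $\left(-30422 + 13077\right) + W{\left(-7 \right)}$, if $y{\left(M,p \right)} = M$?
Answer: $-17359$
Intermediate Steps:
$n{\left(x,z \right)} = z + 2 x$
$u{\left(U \right)} = -7$ ($u{\left(U \right)} = -3 - 4 = -7$)
$W{\left(O \right)} = -14$ ($W{\left(O \right)} = \left(-11 + 4\right) - 7 = -7 - 7 = -14$)
$\left(-30422 + 13077\right) + W{\left(-7 \right)} = \left(-30422 + 13077\right) - 14 = -17345 - 14 = -17359$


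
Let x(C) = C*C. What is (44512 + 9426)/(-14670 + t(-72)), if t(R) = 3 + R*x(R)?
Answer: -53938/387915 ≈ -0.13905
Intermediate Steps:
x(C) = C**2
t(R) = 3 + R**3 (t(R) = 3 + R*R**2 = 3 + R**3)
(44512 + 9426)/(-14670 + t(-72)) = (44512 + 9426)/(-14670 + (3 + (-72)**3)) = 53938/(-14670 + (3 - 373248)) = 53938/(-14670 - 373245) = 53938/(-387915) = 53938*(-1/387915) = -53938/387915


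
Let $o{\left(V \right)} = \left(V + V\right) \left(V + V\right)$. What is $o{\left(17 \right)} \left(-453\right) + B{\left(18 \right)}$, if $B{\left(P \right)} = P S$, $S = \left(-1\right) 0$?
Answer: $-523668$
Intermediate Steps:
$S = 0$
$o{\left(V \right)} = 4 V^{2}$ ($o{\left(V \right)} = 2 V 2 V = 4 V^{2}$)
$B{\left(P \right)} = 0$ ($B{\left(P \right)} = P 0 = 0$)
$o{\left(17 \right)} \left(-453\right) + B{\left(18 \right)} = 4 \cdot 17^{2} \left(-453\right) + 0 = 4 \cdot 289 \left(-453\right) + 0 = 1156 \left(-453\right) + 0 = -523668 + 0 = -523668$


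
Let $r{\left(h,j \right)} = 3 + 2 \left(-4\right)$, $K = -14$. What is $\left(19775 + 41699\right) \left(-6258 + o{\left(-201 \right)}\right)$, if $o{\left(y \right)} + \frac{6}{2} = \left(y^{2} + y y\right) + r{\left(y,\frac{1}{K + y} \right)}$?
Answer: $4582026064$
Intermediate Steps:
$r{\left(h,j \right)} = -5$ ($r{\left(h,j \right)} = 3 - 8 = -5$)
$o{\left(y \right)} = -8 + 2 y^{2}$ ($o{\left(y \right)} = -3 - \left(5 - y^{2} - y y\right) = -3 + \left(\left(y^{2} + y^{2}\right) - 5\right) = -3 + \left(2 y^{2} - 5\right) = -3 + \left(-5 + 2 y^{2}\right) = -8 + 2 y^{2}$)
$\left(19775 + 41699\right) \left(-6258 + o{\left(-201 \right)}\right) = \left(19775 + 41699\right) \left(-6258 - \left(8 - 2 \left(-201\right)^{2}\right)\right) = 61474 \left(-6258 + \left(-8 + 2 \cdot 40401\right)\right) = 61474 \left(-6258 + \left(-8 + 80802\right)\right) = 61474 \left(-6258 + 80794\right) = 61474 \cdot 74536 = 4582026064$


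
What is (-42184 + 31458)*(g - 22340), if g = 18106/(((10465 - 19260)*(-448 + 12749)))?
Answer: 25923714324842756/108187295 ≈ 2.3962e+8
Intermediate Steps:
g = -18106/108187295 (g = 18106/((-8795*12301)) = 18106/(-108187295) = 18106*(-1/108187295) = -18106/108187295 ≈ -0.00016736)
(-42184 + 31458)*(g - 22340) = (-42184 + 31458)*(-18106/108187295 - 22340) = -10726*(-2416904188406/108187295) = 25923714324842756/108187295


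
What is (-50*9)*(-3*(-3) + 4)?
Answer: -5850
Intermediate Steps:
(-50*9)*(-3*(-3) + 4) = -450*(9 + 4) = -450*13 = -5850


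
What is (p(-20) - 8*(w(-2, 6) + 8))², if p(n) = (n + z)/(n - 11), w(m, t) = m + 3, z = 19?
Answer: 4977361/961 ≈ 5179.4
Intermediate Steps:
w(m, t) = 3 + m
p(n) = (19 + n)/(-11 + n) (p(n) = (n + 19)/(n - 11) = (19 + n)/(-11 + n))
(p(-20) - 8*(w(-2, 6) + 8))² = ((19 - 20)/(-11 - 20) - 8*((3 - 2) + 8))² = (-1/(-31) - 8*(1 + 8))² = (-1/31*(-1) - 8*9)² = (1/31 - 72)² = (-2231/31)² = 4977361/961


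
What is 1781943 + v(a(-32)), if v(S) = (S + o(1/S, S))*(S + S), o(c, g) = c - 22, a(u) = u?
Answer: 1785401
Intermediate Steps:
o(c, g) = -22 + c
v(S) = 2*S*(-22 + S + 1/S) (v(S) = (S + (-22 + 1/S))*(S + S) = (-22 + S + 1/S)*(2*S) = 2*S*(-22 + S + 1/S))
1781943 + v(a(-32)) = 1781943 + (2 + 2*(-32)*(-22 - 32)) = 1781943 + (2 + 2*(-32)*(-54)) = 1781943 + (2 + 3456) = 1781943 + 3458 = 1785401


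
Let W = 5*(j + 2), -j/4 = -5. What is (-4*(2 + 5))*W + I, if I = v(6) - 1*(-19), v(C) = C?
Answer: -3055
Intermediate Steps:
j = 20 (j = -4*(-5) = 20)
I = 25 (I = 6 - 1*(-19) = 6 + 19 = 25)
W = 110 (W = 5*(20 + 2) = 5*22 = 110)
(-4*(2 + 5))*W + I = -4*(2 + 5)*110 + 25 = -4*7*110 + 25 = -28*110 + 25 = -3080 + 25 = -3055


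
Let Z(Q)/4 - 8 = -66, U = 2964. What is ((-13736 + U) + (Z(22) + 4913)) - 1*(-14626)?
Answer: 8535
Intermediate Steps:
Z(Q) = -232 (Z(Q) = 32 + 4*(-66) = 32 - 264 = -232)
((-13736 + U) + (Z(22) + 4913)) - 1*(-14626) = ((-13736 + 2964) + (-232 + 4913)) - 1*(-14626) = (-10772 + 4681) + 14626 = -6091 + 14626 = 8535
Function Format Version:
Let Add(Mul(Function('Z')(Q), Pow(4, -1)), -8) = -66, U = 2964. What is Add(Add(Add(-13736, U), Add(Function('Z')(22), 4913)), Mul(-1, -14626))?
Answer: 8535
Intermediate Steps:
Function('Z')(Q) = -232 (Function('Z')(Q) = Add(32, Mul(4, -66)) = Add(32, -264) = -232)
Add(Add(Add(-13736, U), Add(Function('Z')(22), 4913)), Mul(-1, -14626)) = Add(Add(Add(-13736, 2964), Add(-232, 4913)), Mul(-1, -14626)) = Add(Add(-10772, 4681), 14626) = Add(-6091, 14626) = 8535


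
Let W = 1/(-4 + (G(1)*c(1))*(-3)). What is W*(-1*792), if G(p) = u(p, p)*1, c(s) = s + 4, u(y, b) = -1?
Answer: -72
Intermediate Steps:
c(s) = 4 + s
G(p) = -1 (G(p) = -1*1 = -1)
W = 1/11 (W = 1/(-4 - (4 + 1)*(-3)) = 1/(-4 - 1*5*(-3)) = 1/(-4 - 5*(-3)) = 1/(-4 + 15) = 1/11 ≈ 0.090909)
W*(-1*792) = (-1*792)/11 = (1/11)*(-792) = -72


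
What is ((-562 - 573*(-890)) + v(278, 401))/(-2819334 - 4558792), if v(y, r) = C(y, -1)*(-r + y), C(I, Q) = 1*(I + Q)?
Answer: -475337/7378126 ≈ -0.064425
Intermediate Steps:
C(I, Q) = I + Q
v(y, r) = (-1 + y)*(y - r) (v(y, r) = (y - 1)*(-r + y) = (-1 + y)*(y - r))
((-562 - 573*(-890)) + v(278, 401))/(-2819334 - 4558792) = ((-562 - 573*(-890)) - (-1 + 278)*(401 - 1*278))/(-2819334 - 4558792) = ((-562 + 509970) - 1*277*(401 - 278))/(-7378126) = (509408 - 1*277*123)*(-1/7378126) = (509408 - 34071)*(-1/7378126) = 475337*(-1/7378126) = -475337/7378126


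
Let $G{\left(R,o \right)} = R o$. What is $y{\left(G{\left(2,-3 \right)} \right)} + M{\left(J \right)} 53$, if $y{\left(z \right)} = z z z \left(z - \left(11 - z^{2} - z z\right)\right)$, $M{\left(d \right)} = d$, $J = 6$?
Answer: $-11562$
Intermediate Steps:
$y{\left(z \right)} = z^{3} \left(-11 + z + 2 z^{2}\right)$ ($y{\left(z \right)} = z^{2} z \left(z + \left(\left(z^{2} + z^{2}\right) - 11\right)\right) = z^{3} \left(z + \left(2 z^{2} - 11\right)\right) = z^{3} \left(z + \left(-11 + 2 z^{2}\right)\right) = z^{3} \left(-11 + z + 2 z^{2}\right)$)
$y{\left(G{\left(2,-3 \right)} \right)} + M{\left(J \right)} 53 = \left(2 \left(-3\right)\right)^{3} \left(-11 + 2 \left(-3\right) + 2 \left(2 \left(-3\right)\right)^{2}\right) + 6 \cdot 53 = \left(-6\right)^{3} \left(-11 - 6 + 2 \left(-6\right)^{2}\right) + 318 = - 216 \left(-11 - 6 + 2 \cdot 36\right) + 318 = - 216 \left(-11 - 6 + 72\right) + 318 = \left(-216\right) 55 + 318 = -11880 + 318 = -11562$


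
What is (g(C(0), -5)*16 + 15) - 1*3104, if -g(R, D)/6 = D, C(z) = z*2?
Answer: -2609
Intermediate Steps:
C(z) = 2*z
g(R, D) = -6*D
(g(C(0), -5)*16 + 15) - 1*3104 = (-6*(-5)*16 + 15) - 1*3104 = (30*16 + 15) - 3104 = (480 + 15) - 3104 = 495 - 3104 = -2609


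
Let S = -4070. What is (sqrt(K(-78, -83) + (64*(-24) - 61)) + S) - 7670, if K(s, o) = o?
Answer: -11740 + 4*I*sqrt(105) ≈ -11740.0 + 40.988*I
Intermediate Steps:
(sqrt(K(-78, -83) + (64*(-24) - 61)) + S) - 7670 = (sqrt(-83 + (64*(-24) - 61)) - 4070) - 7670 = (sqrt(-83 + (-1536 - 61)) - 4070) - 7670 = (sqrt(-83 - 1597) - 4070) - 7670 = (sqrt(-1680) - 4070) - 7670 = (4*I*sqrt(105) - 4070) - 7670 = (-4070 + 4*I*sqrt(105)) - 7670 = -11740 + 4*I*sqrt(105)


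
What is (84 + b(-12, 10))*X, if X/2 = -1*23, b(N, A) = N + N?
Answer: -2760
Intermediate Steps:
b(N, A) = 2*N
X = -46 (X = 2*(-1*23) = 2*(-23) = -46)
(84 + b(-12, 10))*X = (84 + 2*(-12))*(-46) = (84 - 24)*(-46) = 60*(-46) = -2760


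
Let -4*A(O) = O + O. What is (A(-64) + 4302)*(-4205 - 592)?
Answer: -20790198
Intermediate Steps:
A(O) = -O/2 (A(O) = -(O + O)/4 = -O/2)
(A(-64) + 4302)*(-4205 - 592) = (-1/2*(-64) + 4302)*(-4205 - 592) = (32 + 4302)*(-4797) = 4334*(-4797) = -20790198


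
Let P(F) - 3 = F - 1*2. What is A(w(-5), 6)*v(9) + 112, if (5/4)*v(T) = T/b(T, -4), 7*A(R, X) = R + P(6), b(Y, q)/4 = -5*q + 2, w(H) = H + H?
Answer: 86213/770 ≈ 111.96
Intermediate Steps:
w(H) = 2*H
P(F) = 1 + F (P(F) = 3 + (F - 1*2) = 3 + (F - 2) = 3 + (-2 + F) = 1 + F)
b(Y, q) = 8 - 20*q (b(Y, q) = 4*(-5*q + 2) = 4*(2 - 5*q) = 8 - 20*q)
A(R, X) = 1 + R/7 (A(R, X) = (R + (1 + 6))/7 = (R + 7)/7 = (7 + R)/7 = 1 + R/7)
v(T) = T/110 (v(T) = 4*(T/(8 - 20*(-4)))/5 = 4*(T/(8 + 80))/5 = 4*(T/88)/5 = T/110)
A(w(-5), 6)*v(9) + 112 = (1 + (2*(-5))/7)*((1/110)*9) + 112 = (1 + (1/7)*(-10))*(9/110) + 112 = (1 - 10/7)*(9/110) + 112 = -3/7*9/110 + 112 = -27/770 + 112 = 86213/770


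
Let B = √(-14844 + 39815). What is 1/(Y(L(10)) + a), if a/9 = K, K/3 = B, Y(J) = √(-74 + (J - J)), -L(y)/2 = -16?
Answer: 1/(27*√24971 + I*√74) ≈ 0.00023438 - 4.726e-7*I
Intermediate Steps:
L(y) = 32 (L(y) = -2*(-16) = 32)
B = √24971 ≈ 158.02
Y(J) = I*√74 (Y(J) = √(-74 + 0) = √(-74) = I*√74)
K = 3*√24971 ≈ 474.07
a = 27*√24971 (a = 9*(3*√24971) = 27*√24971 ≈ 4266.6)
1/(Y(L(10)) + a) = 1/(I*√74 + 27*√24971) = 1/(27*√24971 + I*√74)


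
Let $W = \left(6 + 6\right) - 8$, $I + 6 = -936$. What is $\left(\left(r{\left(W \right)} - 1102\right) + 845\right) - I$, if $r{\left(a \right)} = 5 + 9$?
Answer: $699$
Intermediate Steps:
$I = -942$ ($I = -6 - 936 = -942$)
$W = 4$ ($W = 12 - 8 = 4$)
$r{\left(a \right)} = 14$
$\left(\left(r{\left(W \right)} - 1102\right) + 845\right) - I = \left(\left(14 - 1102\right) + 845\right) - -942 = \left(-1088 + 845\right) + 942 = -243 + 942 = 699$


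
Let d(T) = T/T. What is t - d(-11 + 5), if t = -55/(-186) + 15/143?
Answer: -15943/26598 ≈ -0.59941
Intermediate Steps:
t = 10655/26598 (t = -55*(-1/186) + 15*(1/143) = 55/186 + 15/143 = 10655/26598 ≈ 0.40059)
d(T) = 1
t - d(-11 + 5) = 10655/26598 - 1*1 = 10655/26598 - 1 = -15943/26598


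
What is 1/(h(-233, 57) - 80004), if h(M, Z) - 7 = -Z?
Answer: -1/80054 ≈ -1.2492e-5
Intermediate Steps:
h(M, Z) = 7 - Z
1/(h(-233, 57) - 80004) = 1/((7 - 1*57) - 80004) = 1/((7 - 57) - 80004) = 1/(-50 - 80004) = 1/(-80054) = -1/80054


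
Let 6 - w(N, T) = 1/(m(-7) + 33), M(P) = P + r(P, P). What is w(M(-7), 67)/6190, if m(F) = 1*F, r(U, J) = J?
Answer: 31/32188 ≈ 0.00096309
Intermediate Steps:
m(F) = F
M(P) = 2*P (M(P) = P + P = 2*P)
w(N, T) = 155/26 (w(N, T) = 6 - 1/(-7 + 33) = 6 - 1/26 = 155/26)
w(M(-7), 67)/6190 = (155/26)/6190 = (155/26)*(1/6190) = 31/32188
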